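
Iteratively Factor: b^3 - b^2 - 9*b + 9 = (b + 3)*(b^2 - 4*b + 3) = (b - 1)*(b + 3)*(b - 3)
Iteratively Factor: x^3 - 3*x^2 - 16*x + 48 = (x + 4)*(x^2 - 7*x + 12) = (x - 3)*(x + 4)*(x - 4)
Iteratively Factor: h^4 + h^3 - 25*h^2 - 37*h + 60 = (h - 1)*(h^3 + 2*h^2 - 23*h - 60) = (h - 5)*(h - 1)*(h^2 + 7*h + 12) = (h - 5)*(h - 1)*(h + 3)*(h + 4)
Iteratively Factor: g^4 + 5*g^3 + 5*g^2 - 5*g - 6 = (g + 1)*(g^3 + 4*g^2 + g - 6) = (g + 1)*(g + 2)*(g^2 + 2*g - 3) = (g + 1)*(g + 2)*(g + 3)*(g - 1)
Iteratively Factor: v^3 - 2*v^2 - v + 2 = (v - 2)*(v^2 - 1) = (v - 2)*(v - 1)*(v + 1)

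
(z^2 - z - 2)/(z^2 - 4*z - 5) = (z - 2)/(z - 5)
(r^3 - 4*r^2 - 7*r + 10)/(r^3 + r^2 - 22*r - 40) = (r - 1)/(r + 4)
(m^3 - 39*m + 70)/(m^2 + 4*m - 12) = (m^2 + 2*m - 35)/(m + 6)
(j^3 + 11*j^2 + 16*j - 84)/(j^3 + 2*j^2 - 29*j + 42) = (j + 6)/(j - 3)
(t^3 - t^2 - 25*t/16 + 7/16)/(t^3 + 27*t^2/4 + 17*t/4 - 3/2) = (t - 7/4)/(t + 6)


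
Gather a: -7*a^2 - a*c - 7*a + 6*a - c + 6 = -7*a^2 + a*(-c - 1) - c + 6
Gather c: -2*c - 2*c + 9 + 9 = 18 - 4*c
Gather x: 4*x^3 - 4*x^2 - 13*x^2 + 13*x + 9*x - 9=4*x^3 - 17*x^2 + 22*x - 9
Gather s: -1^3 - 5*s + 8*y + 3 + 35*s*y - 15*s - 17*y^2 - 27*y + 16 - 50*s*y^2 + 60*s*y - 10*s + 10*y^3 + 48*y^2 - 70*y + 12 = s*(-50*y^2 + 95*y - 30) + 10*y^3 + 31*y^2 - 89*y + 30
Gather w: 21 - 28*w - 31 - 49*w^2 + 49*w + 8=-49*w^2 + 21*w - 2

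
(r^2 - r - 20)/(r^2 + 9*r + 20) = (r - 5)/(r + 5)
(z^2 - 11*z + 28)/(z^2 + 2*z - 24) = (z - 7)/(z + 6)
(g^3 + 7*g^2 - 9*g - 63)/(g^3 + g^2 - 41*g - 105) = (g^2 + 4*g - 21)/(g^2 - 2*g - 35)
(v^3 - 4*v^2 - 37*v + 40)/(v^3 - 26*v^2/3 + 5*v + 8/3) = 3*(v + 5)/(3*v + 1)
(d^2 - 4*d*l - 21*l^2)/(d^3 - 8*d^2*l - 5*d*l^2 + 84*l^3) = 1/(d - 4*l)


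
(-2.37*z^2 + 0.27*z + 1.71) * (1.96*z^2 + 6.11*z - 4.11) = -4.6452*z^4 - 13.9515*z^3 + 14.742*z^2 + 9.3384*z - 7.0281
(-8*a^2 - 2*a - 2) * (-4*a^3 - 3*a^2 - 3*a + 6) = 32*a^5 + 32*a^4 + 38*a^3 - 36*a^2 - 6*a - 12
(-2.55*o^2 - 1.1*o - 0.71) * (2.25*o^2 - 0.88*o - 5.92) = -5.7375*o^4 - 0.231*o^3 + 14.4665*o^2 + 7.1368*o + 4.2032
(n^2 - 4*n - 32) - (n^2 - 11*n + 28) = 7*n - 60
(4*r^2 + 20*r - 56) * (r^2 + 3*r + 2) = 4*r^4 + 32*r^3 + 12*r^2 - 128*r - 112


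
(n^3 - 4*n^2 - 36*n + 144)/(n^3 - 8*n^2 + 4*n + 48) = (n + 6)/(n + 2)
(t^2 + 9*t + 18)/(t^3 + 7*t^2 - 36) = 1/(t - 2)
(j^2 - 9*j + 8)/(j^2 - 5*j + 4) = (j - 8)/(j - 4)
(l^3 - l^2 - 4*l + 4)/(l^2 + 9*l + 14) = (l^2 - 3*l + 2)/(l + 7)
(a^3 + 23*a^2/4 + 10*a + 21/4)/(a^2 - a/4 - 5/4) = (4*a^2 + 19*a + 21)/(4*a - 5)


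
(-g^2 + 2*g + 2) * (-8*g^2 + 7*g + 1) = 8*g^4 - 23*g^3 - 3*g^2 + 16*g + 2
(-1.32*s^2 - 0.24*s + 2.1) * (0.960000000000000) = -1.2672*s^2 - 0.2304*s + 2.016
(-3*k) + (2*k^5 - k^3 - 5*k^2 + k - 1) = 2*k^5 - k^3 - 5*k^2 - 2*k - 1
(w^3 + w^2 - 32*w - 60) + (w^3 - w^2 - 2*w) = 2*w^3 - 34*w - 60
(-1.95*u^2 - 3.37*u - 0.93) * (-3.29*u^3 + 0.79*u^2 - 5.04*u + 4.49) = 6.4155*u^5 + 9.5468*u^4 + 10.2254*u^3 + 7.4946*u^2 - 10.4441*u - 4.1757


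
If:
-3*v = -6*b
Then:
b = v/2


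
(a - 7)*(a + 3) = a^2 - 4*a - 21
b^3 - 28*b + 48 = (b - 4)*(b - 2)*(b + 6)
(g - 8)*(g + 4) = g^2 - 4*g - 32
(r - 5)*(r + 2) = r^2 - 3*r - 10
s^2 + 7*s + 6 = (s + 1)*(s + 6)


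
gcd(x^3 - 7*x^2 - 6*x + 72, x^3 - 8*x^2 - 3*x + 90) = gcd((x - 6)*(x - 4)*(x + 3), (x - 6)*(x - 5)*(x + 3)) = x^2 - 3*x - 18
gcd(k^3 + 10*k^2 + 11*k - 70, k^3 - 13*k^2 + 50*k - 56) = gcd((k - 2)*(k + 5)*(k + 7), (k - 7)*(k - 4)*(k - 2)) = k - 2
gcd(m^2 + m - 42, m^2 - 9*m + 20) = 1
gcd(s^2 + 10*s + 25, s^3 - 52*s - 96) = 1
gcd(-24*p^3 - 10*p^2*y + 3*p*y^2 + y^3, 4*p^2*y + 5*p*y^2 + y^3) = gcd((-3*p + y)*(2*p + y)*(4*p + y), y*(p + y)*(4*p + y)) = 4*p + y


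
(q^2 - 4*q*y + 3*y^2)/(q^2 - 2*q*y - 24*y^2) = (-q^2 + 4*q*y - 3*y^2)/(-q^2 + 2*q*y + 24*y^2)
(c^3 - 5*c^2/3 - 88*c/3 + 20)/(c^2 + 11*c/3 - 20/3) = (3*c^2 - 20*c + 12)/(3*c - 4)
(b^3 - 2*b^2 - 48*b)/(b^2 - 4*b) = (b^2 - 2*b - 48)/(b - 4)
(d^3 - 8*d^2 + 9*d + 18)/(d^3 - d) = (d^2 - 9*d + 18)/(d*(d - 1))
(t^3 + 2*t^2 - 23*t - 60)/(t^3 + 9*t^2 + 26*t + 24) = (t - 5)/(t + 2)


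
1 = 1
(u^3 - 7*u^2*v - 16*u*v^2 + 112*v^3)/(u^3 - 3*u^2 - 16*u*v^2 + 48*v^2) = (u - 7*v)/(u - 3)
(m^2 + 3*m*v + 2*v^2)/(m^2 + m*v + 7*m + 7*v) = (m + 2*v)/(m + 7)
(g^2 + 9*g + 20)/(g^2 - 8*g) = (g^2 + 9*g + 20)/(g*(g - 8))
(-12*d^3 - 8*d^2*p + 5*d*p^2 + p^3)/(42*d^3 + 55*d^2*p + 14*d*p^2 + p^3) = (-2*d + p)/(7*d + p)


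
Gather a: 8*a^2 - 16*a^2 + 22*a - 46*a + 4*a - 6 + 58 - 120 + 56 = -8*a^2 - 20*a - 12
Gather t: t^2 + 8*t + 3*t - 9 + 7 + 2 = t^2 + 11*t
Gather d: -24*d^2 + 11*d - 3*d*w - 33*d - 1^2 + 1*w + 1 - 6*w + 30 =-24*d^2 + d*(-3*w - 22) - 5*w + 30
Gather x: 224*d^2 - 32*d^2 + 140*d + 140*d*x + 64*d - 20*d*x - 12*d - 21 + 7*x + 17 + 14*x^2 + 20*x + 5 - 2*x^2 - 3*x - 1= 192*d^2 + 192*d + 12*x^2 + x*(120*d + 24)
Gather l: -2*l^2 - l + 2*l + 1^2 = -2*l^2 + l + 1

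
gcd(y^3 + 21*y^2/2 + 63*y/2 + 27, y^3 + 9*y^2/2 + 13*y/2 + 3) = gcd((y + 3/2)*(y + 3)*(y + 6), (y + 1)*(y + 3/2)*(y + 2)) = y + 3/2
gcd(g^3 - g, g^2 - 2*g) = g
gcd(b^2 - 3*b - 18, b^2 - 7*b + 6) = b - 6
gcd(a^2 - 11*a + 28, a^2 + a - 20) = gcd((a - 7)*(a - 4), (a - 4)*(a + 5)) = a - 4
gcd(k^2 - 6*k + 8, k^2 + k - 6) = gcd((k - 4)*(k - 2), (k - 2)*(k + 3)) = k - 2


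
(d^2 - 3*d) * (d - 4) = d^3 - 7*d^2 + 12*d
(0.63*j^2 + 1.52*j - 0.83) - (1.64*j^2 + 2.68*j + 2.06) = -1.01*j^2 - 1.16*j - 2.89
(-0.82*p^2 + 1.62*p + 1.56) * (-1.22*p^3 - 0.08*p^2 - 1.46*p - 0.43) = 1.0004*p^5 - 1.9108*p^4 - 0.8356*p^3 - 2.1374*p^2 - 2.9742*p - 0.6708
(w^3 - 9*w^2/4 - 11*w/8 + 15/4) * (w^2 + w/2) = w^5 - 7*w^4/4 - 5*w^3/2 + 49*w^2/16 + 15*w/8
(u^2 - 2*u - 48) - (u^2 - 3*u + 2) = u - 50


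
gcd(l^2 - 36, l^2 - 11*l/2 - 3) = l - 6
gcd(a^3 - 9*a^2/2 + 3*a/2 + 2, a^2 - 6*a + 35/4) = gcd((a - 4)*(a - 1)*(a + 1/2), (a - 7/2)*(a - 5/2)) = 1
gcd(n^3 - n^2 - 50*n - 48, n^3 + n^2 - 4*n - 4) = n + 1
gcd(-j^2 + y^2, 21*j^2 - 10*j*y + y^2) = 1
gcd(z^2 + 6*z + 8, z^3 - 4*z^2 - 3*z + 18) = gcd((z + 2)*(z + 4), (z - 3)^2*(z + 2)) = z + 2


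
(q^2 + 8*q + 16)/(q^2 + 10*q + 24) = (q + 4)/(q + 6)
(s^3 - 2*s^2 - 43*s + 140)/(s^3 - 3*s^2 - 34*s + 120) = (s + 7)/(s + 6)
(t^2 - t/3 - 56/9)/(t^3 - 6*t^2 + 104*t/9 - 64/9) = (3*t + 7)/(3*t^2 - 10*t + 8)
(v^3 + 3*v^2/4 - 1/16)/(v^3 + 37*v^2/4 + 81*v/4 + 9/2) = (16*v^3 + 12*v^2 - 1)/(4*(4*v^3 + 37*v^2 + 81*v + 18))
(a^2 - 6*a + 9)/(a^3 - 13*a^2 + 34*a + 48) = (a^2 - 6*a + 9)/(a^3 - 13*a^2 + 34*a + 48)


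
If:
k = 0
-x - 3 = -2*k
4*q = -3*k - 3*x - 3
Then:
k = 0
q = 3/2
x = -3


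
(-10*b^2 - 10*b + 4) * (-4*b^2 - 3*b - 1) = 40*b^4 + 70*b^3 + 24*b^2 - 2*b - 4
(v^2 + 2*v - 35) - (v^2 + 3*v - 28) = -v - 7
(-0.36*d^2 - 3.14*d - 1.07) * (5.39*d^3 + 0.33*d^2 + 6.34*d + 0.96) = -1.9404*d^5 - 17.0434*d^4 - 9.0859*d^3 - 20.6063*d^2 - 9.7982*d - 1.0272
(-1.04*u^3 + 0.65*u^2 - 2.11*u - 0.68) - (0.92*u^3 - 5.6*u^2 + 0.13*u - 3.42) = -1.96*u^3 + 6.25*u^2 - 2.24*u + 2.74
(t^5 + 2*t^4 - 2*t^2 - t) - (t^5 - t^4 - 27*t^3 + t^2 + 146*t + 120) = 3*t^4 + 27*t^3 - 3*t^2 - 147*t - 120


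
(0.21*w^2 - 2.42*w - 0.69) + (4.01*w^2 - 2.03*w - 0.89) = 4.22*w^2 - 4.45*w - 1.58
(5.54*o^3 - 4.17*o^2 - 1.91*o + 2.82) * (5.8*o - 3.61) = 32.132*o^4 - 44.1854*o^3 + 3.9757*o^2 + 23.2511*o - 10.1802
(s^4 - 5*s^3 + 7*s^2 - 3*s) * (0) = 0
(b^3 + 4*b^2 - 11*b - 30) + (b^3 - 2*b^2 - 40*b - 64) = 2*b^3 + 2*b^2 - 51*b - 94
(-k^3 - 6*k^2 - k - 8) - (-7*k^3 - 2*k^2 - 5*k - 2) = 6*k^3 - 4*k^2 + 4*k - 6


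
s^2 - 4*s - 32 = (s - 8)*(s + 4)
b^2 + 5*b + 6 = (b + 2)*(b + 3)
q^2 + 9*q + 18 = (q + 3)*(q + 6)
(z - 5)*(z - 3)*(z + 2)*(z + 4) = z^4 - 2*z^3 - 25*z^2 + 26*z + 120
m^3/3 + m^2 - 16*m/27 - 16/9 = (m/3 + 1)*(m - 4/3)*(m + 4/3)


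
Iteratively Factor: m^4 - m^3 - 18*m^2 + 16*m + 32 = (m + 4)*(m^3 - 5*m^2 + 2*m + 8) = (m + 1)*(m + 4)*(m^2 - 6*m + 8) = (m - 2)*(m + 1)*(m + 4)*(m - 4)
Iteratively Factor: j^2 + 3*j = (j + 3)*(j)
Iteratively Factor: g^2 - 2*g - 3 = (g - 3)*(g + 1)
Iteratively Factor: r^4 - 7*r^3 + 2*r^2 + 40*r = (r - 4)*(r^3 - 3*r^2 - 10*r) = r*(r - 4)*(r^2 - 3*r - 10) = r*(r - 4)*(r + 2)*(r - 5)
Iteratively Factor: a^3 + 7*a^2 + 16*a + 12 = (a + 2)*(a^2 + 5*a + 6) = (a + 2)*(a + 3)*(a + 2)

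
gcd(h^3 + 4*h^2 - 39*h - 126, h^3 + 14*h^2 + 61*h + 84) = h^2 + 10*h + 21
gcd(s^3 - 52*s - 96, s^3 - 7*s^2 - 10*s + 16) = s^2 - 6*s - 16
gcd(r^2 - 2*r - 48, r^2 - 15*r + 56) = r - 8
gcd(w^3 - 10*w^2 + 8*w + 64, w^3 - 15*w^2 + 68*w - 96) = w^2 - 12*w + 32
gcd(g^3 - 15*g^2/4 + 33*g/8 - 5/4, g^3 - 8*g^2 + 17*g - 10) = g - 2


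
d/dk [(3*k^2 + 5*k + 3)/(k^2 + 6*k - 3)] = (13*k^2 - 24*k - 33)/(k^4 + 12*k^3 + 30*k^2 - 36*k + 9)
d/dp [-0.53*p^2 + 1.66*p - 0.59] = 1.66 - 1.06*p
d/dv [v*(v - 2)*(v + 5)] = 3*v^2 + 6*v - 10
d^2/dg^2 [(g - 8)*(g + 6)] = 2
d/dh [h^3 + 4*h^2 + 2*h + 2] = 3*h^2 + 8*h + 2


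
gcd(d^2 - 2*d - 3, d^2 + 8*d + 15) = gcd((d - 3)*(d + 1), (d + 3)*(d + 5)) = 1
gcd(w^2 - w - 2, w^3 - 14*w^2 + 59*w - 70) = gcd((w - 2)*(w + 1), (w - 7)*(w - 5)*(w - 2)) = w - 2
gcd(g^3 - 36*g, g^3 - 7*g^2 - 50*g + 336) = g - 6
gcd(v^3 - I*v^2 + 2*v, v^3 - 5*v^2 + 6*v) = v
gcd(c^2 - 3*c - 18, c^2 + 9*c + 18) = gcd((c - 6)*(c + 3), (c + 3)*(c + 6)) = c + 3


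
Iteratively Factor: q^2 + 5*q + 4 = (q + 1)*(q + 4)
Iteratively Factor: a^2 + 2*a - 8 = (a + 4)*(a - 2)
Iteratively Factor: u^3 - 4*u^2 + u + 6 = (u - 3)*(u^2 - u - 2) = (u - 3)*(u - 2)*(u + 1)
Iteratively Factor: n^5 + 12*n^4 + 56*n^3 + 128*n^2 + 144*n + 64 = (n + 2)*(n^4 + 10*n^3 + 36*n^2 + 56*n + 32) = (n + 2)^2*(n^3 + 8*n^2 + 20*n + 16) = (n + 2)^3*(n^2 + 6*n + 8) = (n + 2)^4*(n + 4)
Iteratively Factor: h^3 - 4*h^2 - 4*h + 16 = (h + 2)*(h^2 - 6*h + 8) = (h - 4)*(h + 2)*(h - 2)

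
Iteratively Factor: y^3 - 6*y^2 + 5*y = (y - 5)*(y^2 - y) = y*(y - 5)*(y - 1)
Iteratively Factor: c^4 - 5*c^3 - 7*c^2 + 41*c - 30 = (c + 3)*(c^3 - 8*c^2 + 17*c - 10) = (c - 2)*(c + 3)*(c^2 - 6*c + 5) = (c - 5)*(c - 2)*(c + 3)*(c - 1)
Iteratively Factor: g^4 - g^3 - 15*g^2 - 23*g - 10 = (g + 2)*(g^3 - 3*g^2 - 9*g - 5) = (g + 1)*(g + 2)*(g^2 - 4*g - 5) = (g - 5)*(g + 1)*(g + 2)*(g + 1)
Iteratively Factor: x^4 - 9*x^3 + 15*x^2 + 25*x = (x - 5)*(x^3 - 4*x^2 - 5*x) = (x - 5)*(x + 1)*(x^2 - 5*x) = x*(x - 5)*(x + 1)*(x - 5)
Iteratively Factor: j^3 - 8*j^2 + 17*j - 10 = (j - 5)*(j^2 - 3*j + 2) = (j - 5)*(j - 1)*(j - 2)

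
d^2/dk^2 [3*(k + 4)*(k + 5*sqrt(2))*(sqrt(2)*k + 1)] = 18*sqrt(2)*k + 24*sqrt(2) + 66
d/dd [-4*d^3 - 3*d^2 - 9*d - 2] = -12*d^2 - 6*d - 9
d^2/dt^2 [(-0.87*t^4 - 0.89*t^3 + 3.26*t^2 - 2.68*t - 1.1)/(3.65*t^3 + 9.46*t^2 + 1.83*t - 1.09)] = (-2.8421709430404e-14*t^8 + 4.23126600000001*t^6 - 289.692636*t^5 - 867.88047*t^4 - 979.426562*t^3 - 562.738902000001*t^2 - 312.667746*t - 32.99784)/(48.627125*t^9 + 378.09255*t^8 + 1053.073545*t^7 + 1182.154381*t^6 + 302.159679*t^5 - 241.27968*t^4 - 94.08099*t^3 + 22.767375*t^2 + 6.522669*t - 1.295029)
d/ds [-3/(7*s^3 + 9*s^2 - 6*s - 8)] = 9*(7*s^2 + 6*s - 2)/(7*s^3 + 9*s^2 - 6*s - 8)^2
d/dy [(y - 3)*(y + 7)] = 2*y + 4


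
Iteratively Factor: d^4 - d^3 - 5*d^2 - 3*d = (d - 3)*(d^3 + 2*d^2 + d) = (d - 3)*(d + 1)*(d^2 + d) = (d - 3)*(d + 1)^2*(d)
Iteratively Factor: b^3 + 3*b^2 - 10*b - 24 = (b - 3)*(b^2 + 6*b + 8) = (b - 3)*(b + 2)*(b + 4)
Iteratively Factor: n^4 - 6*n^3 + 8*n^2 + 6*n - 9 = (n + 1)*(n^3 - 7*n^2 + 15*n - 9) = (n - 3)*(n + 1)*(n^2 - 4*n + 3) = (n - 3)^2*(n + 1)*(n - 1)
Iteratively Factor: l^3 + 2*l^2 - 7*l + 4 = (l + 4)*(l^2 - 2*l + 1) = (l - 1)*(l + 4)*(l - 1)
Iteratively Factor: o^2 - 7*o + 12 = (o - 3)*(o - 4)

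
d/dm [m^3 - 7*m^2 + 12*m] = 3*m^2 - 14*m + 12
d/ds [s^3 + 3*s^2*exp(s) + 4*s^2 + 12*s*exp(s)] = 3*s^2*exp(s) + 3*s^2 + 18*s*exp(s) + 8*s + 12*exp(s)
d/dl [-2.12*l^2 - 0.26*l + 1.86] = -4.24*l - 0.26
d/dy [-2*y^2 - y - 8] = -4*y - 1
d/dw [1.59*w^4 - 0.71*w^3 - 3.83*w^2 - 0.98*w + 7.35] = 6.36*w^3 - 2.13*w^2 - 7.66*w - 0.98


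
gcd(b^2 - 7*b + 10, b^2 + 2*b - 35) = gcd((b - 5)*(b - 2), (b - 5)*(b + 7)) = b - 5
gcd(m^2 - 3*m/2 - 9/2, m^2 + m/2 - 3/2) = m + 3/2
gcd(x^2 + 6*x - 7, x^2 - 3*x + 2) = x - 1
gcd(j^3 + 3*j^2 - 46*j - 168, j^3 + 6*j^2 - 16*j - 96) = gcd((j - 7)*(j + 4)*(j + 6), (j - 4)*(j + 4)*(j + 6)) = j^2 + 10*j + 24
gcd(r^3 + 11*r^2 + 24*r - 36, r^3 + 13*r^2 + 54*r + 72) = r + 6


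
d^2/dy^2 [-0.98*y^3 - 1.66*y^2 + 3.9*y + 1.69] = -5.88*y - 3.32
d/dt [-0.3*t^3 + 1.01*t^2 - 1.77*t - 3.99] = -0.9*t^2 + 2.02*t - 1.77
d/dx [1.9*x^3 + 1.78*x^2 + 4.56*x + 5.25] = 5.7*x^2 + 3.56*x + 4.56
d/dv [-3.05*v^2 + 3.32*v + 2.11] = 3.32 - 6.1*v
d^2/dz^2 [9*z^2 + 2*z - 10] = 18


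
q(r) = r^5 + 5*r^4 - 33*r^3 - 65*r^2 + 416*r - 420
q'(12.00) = 122840.00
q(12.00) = 290700.00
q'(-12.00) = 56840.00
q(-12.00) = -102900.00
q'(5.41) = 4265.07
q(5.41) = 3620.33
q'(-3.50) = -448.94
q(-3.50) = -1032.28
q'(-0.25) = 442.02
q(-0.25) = -527.53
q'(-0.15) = 433.21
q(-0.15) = -483.75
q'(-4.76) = -798.47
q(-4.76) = -190.64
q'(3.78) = 611.04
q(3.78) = 233.91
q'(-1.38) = 372.44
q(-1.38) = -1018.01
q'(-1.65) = 308.19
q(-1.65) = -1110.29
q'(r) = 5*r^4 + 20*r^3 - 99*r^2 - 130*r + 416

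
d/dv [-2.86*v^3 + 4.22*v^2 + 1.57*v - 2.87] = -8.58*v^2 + 8.44*v + 1.57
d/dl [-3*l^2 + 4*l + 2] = 4 - 6*l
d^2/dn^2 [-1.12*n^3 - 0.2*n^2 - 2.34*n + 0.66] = -6.72*n - 0.4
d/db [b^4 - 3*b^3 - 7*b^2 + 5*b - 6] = 4*b^3 - 9*b^2 - 14*b + 5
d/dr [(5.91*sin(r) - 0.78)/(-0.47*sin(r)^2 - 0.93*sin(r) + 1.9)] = (2.7777*sin(r)^2 - 0.7332*sin(r) + 10.5036)*cos(r)/(0.2209*sin(r)^4 + 0.8742*sin(r)^3 - 0.9211*sin(r)^2 - 3.534*sin(r) + 3.61)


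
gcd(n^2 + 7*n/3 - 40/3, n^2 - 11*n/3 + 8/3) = n - 8/3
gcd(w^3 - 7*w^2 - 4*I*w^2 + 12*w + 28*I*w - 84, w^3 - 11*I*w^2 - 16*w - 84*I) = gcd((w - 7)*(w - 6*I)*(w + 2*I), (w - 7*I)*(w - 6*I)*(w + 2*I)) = w^2 - 4*I*w + 12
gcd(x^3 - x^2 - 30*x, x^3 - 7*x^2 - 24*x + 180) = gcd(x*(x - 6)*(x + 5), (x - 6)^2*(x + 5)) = x^2 - x - 30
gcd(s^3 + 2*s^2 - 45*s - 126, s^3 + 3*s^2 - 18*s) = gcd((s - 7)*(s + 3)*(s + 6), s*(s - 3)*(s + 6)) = s + 6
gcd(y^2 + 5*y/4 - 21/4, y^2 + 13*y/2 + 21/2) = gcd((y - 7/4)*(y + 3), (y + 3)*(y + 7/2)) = y + 3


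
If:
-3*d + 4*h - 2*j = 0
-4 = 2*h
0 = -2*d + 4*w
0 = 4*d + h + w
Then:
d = 4/9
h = -2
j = -14/3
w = 2/9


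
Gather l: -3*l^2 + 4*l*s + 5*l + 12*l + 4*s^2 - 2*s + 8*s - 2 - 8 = -3*l^2 + l*(4*s + 17) + 4*s^2 + 6*s - 10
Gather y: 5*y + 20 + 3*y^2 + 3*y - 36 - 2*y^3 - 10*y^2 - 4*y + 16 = -2*y^3 - 7*y^2 + 4*y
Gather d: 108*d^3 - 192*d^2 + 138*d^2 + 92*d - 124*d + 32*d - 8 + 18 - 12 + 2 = 108*d^3 - 54*d^2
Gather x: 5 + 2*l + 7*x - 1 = 2*l + 7*x + 4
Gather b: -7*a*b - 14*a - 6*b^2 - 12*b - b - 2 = -14*a - 6*b^2 + b*(-7*a - 13) - 2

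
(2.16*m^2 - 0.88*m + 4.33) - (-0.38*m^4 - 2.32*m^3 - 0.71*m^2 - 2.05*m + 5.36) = 0.38*m^4 + 2.32*m^3 + 2.87*m^2 + 1.17*m - 1.03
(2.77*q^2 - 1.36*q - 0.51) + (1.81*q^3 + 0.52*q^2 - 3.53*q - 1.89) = 1.81*q^3 + 3.29*q^2 - 4.89*q - 2.4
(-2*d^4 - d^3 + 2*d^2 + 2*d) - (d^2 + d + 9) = -2*d^4 - d^3 + d^2 + d - 9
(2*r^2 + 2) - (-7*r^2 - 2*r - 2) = 9*r^2 + 2*r + 4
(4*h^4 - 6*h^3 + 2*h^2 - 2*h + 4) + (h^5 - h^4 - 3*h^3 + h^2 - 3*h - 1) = h^5 + 3*h^4 - 9*h^3 + 3*h^2 - 5*h + 3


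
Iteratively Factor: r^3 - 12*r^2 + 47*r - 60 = (r - 3)*(r^2 - 9*r + 20) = (r - 4)*(r - 3)*(r - 5)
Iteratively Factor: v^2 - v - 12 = (v - 4)*(v + 3)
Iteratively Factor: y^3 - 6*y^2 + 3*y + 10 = (y + 1)*(y^2 - 7*y + 10) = (y - 5)*(y + 1)*(y - 2)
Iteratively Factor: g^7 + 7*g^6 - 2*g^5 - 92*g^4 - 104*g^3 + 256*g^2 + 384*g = (g + 2)*(g^6 + 5*g^5 - 12*g^4 - 68*g^3 + 32*g^2 + 192*g) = (g - 2)*(g + 2)*(g^5 + 7*g^4 + 2*g^3 - 64*g^2 - 96*g) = (g - 2)*(g + 2)*(g + 4)*(g^4 + 3*g^3 - 10*g^2 - 24*g) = g*(g - 2)*(g + 2)*(g + 4)*(g^3 + 3*g^2 - 10*g - 24) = g*(g - 3)*(g - 2)*(g + 2)*(g + 4)*(g^2 + 6*g + 8) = g*(g - 3)*(g - 2)*(g + 2)*(g + 4)^2*(g + 2)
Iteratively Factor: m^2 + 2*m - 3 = (m + 3)*(m - 1)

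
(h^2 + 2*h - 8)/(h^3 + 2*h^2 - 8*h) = 1/h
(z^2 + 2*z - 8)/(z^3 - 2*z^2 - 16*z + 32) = 1/(z - 4)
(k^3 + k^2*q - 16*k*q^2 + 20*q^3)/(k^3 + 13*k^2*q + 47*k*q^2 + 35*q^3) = (k^2 - 4*k*q + 4*q^2)/(k^2 + 8*k*q + 7*q^2)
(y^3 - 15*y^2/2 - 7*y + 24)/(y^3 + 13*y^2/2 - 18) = (y - 8)/(y + 6)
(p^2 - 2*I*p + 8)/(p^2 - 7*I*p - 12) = (p + 2*I)/(p - 3*I)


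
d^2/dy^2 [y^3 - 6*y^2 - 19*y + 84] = 6*y - 12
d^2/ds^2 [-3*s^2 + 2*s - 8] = -6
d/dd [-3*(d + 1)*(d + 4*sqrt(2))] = -6*d - 12*sqrt(2) - 3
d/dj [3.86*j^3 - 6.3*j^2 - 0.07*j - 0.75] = 11.58*j^2 - 12.6*j - 0.07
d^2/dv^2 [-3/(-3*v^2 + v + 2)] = 6*(9*v^2 - 3*v - (6*v - 1)^2 - 6)/(-3*v^2 + v + 2)^3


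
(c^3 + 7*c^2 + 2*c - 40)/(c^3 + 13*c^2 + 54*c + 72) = (c^2 + 3*c - 10)/(c^2 + 9*c + 18)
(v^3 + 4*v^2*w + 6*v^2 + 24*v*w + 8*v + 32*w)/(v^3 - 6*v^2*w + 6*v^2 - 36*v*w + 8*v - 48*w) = (v + 4*w)/(v - 6*w)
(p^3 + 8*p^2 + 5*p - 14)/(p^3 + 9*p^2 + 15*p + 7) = (p^2 + p - 2)/(p^2 + 2*p + 1)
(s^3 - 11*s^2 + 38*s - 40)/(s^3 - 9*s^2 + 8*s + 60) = (s^2 - 6*s + 8)/(s^2 - 4*s - 12)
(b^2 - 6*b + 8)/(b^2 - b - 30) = (-b^2 + 6*b - 8)/(-b^2 + b + 30)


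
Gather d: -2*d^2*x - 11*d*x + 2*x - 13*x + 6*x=-2*d^2*x - 11*d*x - 5*x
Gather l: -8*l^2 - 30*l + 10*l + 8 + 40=-8*l^2 - 20*l + 48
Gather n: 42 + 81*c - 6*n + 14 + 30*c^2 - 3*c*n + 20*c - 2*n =30*c^2 + 101*c + n*(-3*c - 8) + 56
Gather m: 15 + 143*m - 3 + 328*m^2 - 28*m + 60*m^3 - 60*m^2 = 60*m^3 + 268*m^2 + 115*m + 12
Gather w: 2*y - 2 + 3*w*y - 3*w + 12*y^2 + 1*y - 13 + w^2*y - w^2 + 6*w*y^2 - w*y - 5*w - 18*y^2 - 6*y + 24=w^2*(y - 1) + w*(6*y^2 + 2*y - 8) - 6*y^2 - 3*y + 9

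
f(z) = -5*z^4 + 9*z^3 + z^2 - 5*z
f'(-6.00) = 5275.00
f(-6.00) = -8358.00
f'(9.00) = -12380.00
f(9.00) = -26208.00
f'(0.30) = -2.51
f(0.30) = -1.21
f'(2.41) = -123.31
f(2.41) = -48.93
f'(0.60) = 1.60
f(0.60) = -1.34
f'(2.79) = -223.60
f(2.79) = -113.67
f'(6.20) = -3721.28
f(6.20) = -5235.78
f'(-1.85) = 210.34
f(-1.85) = -102.88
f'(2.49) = -141.38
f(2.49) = -59.51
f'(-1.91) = 229.04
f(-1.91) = -116.06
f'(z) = -20*z^3 + 27*z^2 + 2*z - 5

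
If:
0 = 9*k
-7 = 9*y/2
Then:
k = 0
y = -14/9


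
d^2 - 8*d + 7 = (d - 7)*(d - 1)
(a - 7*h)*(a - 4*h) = a^2 - 11*a*h + 28*h^2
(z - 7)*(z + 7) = z^2 - 49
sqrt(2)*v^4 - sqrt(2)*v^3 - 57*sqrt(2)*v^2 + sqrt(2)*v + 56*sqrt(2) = (v - 8)*(v - 1)*(v + 7)*(sqrt(2)*v + sqrt(2))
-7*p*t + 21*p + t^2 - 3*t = (-7*p + t)*(t - 3)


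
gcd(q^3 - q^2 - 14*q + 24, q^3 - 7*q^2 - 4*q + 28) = q - 2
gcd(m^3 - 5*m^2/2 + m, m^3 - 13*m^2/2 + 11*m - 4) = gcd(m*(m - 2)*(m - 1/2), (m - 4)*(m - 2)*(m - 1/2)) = m^2 - 5*m/2 + 1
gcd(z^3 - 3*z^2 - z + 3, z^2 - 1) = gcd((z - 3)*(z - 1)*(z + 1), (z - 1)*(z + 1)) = z^2 - 1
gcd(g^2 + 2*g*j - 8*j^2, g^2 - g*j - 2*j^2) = g - 2*j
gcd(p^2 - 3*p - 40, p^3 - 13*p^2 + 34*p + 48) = p - 8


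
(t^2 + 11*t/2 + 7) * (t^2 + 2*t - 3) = t^4 + 15*t^3/2 + 15*t^2 - 5*t/2 - 21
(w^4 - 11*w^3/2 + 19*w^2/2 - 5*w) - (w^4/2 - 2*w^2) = w^4/2 - 11*w^3/2 + 23*w^2/2 - 5*w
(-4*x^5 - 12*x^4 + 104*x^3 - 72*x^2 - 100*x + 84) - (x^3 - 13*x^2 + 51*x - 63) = -4*x^5 - 12*x^4 + 103*x^3 - 59*x^2 - 151*x + 147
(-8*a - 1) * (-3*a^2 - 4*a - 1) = 24*a^3 + 35*a^2 + 12*a + 1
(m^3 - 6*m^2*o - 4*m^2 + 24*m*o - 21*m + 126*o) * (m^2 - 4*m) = m^5 - 6*m^4*o - 8*m^4 + 48*m^3*o - 5*m^3 + 30*m^2*o + 84*m^2 - 504*m*o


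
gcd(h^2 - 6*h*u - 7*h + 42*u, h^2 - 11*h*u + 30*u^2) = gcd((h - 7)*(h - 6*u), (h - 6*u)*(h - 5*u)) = -h + 6*u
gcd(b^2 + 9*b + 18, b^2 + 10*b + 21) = b + 3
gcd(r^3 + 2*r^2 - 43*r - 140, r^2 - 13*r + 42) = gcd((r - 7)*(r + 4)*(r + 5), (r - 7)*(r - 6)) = r - 7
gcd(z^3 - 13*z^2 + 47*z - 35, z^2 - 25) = z - 5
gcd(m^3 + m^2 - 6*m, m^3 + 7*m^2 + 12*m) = m^2 + 3*m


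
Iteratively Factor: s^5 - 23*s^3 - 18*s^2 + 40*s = (s - 1)*(s^4 + s^3 - 22*s^2 - 40*s) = (s - 5)*(s - 1)*(s^3 + 6*s^2 + 8*s) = (s - 5)*(s - 1)*(s + 4)*(s^2 + 2*s) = (s - 5)*(s - 1)*(s + 2)*(s + 4)*(s)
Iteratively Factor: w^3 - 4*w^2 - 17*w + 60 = (w + 4)*(w^2 - 8*w + 15) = (w - 5)*(w + 4)*(w - 3)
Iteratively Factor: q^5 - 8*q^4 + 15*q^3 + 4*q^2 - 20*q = (q - 2)*(q^4 - 6*q^3 + 3*q^2 + 10*q) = (q - 2)^2*(q^3 - 4*q^2 - 5*q) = (q - 2)^2*(q + 1)*(q^2 - 5*q) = q*(q - 2)^2*(q + 1)*(q - 5)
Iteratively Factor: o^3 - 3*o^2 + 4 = (o - 2)*(o^2 - o - 2) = (o - 2)^2*(o + 1)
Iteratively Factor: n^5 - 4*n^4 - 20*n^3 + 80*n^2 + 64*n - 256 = (n - 4)*(n^4 - 20*n^2 + 64) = (n - 4)^2*(n^3 + 4*n^2 - 4*n - 16) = (n - 4)^2*(n - 2)*(n^2 + 6*n + 8) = (n - 4)^2*(n - 2)*(n + 4)*(n + 2)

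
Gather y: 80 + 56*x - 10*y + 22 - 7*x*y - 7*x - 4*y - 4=49*x + y*(-7*x - 14) + 98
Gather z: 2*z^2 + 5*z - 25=2*z^2 + 5*z - 25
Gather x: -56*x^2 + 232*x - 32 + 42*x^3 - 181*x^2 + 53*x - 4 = 42*x^3 - 237*x^2 + 285*x - 36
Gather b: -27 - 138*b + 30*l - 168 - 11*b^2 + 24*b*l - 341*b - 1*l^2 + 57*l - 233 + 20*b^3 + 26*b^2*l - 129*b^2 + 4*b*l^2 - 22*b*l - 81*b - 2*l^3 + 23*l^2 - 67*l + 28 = 20*b^3 + b^2*(26*l - 140) + b*(4*l^2 + 2*l - 560) - 2*l^3 + 22*l^2 + 20*l - 400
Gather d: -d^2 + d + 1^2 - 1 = -d^2 + d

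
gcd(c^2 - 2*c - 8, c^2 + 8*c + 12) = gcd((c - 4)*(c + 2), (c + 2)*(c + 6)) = c + 2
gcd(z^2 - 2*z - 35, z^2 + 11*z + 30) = z + 5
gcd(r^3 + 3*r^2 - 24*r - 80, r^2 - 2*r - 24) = r + 4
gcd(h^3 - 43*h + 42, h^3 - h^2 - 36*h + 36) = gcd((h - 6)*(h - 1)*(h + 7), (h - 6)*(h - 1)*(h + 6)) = h^2 - 7*h + 6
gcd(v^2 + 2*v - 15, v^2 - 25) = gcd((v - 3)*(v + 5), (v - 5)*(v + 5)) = v + 5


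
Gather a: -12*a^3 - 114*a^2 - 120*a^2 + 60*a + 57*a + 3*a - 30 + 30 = -12*a^3 - 234*a^2 + 120*a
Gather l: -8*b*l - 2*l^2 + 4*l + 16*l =-2*l^2 + l*(20 - 8*b)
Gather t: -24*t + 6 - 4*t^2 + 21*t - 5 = -4*t^2 - 3*t + 1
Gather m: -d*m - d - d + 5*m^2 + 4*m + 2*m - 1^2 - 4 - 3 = -2*d + 5*m^2 + m*(6 - d) - 8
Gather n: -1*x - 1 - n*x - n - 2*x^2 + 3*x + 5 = n*(-x - 1) - 2*x^2 + 2*x + 4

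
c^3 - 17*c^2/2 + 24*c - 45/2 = (c - 3)^2*(c - 5/2)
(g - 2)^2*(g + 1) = g^3 - 3*g^2 + 4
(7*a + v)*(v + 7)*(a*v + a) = 7*a^2*v^2 + 56*a^2*v + 49*a^2 + a*v^3 + 8*a*v^2 + 7*a*v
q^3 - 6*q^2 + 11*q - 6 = (q - 3)*(q - 2)*(q - 1)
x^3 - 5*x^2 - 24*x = x*(x - 8)*(x + 3)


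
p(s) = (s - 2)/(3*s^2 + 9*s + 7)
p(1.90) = -0.00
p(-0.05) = -0.31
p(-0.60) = -0.97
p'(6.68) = -0.00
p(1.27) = -0.03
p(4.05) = 0.02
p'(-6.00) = -0.04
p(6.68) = 0.02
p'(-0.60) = 2.33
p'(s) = (-6*s - 9)*(s - 2)/(3*s^2 + 9*s + 7)^2 + 1/(3*s^2 + 9*s + 7) = (-3*s^2 + 12*s + 25)/(9*s^4 + 54*s^3 + 123*s^2 + 126*s + 49)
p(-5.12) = -0.18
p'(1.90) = 0.03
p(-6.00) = -0.13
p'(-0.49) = 1.68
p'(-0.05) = 0.57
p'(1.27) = 0.07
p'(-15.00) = 0.00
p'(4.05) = 0.00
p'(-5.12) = -0.07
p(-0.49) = -0.75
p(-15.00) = -0.03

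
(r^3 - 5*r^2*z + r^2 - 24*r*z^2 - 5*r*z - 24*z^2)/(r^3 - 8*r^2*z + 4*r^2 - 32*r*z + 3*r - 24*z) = (r + 3*z)/(r + 3)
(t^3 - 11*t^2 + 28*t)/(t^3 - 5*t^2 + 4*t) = (t - 7)/(t - 1)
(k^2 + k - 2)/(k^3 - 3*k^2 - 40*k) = (-k^2 - k + 2)/(k*(-k^2 + 3*k + 40))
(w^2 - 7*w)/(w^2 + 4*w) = (w - 7)/(w + 4)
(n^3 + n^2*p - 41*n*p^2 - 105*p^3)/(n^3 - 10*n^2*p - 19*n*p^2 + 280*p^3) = (-n - 3*p)/(-n + 8*p)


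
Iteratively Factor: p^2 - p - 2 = (p - 2)*(p + 1)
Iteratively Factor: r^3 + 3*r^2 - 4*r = (r - 1)*(r^2 + 4*r) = r*(r - 1)*(r + 4)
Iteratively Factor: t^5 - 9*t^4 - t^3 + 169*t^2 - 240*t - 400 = (t - 4)*(t^4 - 5*t^3 - 21*t^2 + 85*t + 100) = (t - 4)*(t + 4)*(t^3 - 9*t^2 + 15*t + 25) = (t - 5)*(t - 4)*(t + 4)*(t^2 - 4*t - 5) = (t - 5)^2*(t - 4)*(t + 4)*(t + 1)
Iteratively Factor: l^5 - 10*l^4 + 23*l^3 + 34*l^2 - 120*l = (l - 3)*(l^4 - 7*l^3 + 2*l^2 + 40*l) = l*(l - 3)*(l^3 - 7*l^2 + 2*l + 40) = l*(l - 5)*(l - 3)*(l^2 - 2*l - 8) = l*(l - 5)*(l - 3)*(l + 2)*(l - 4)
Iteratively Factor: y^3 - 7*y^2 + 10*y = (y)*(y^2 - 7*y + 10) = y*(y - 5)*(y - 2)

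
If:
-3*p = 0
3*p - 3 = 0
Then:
No Solution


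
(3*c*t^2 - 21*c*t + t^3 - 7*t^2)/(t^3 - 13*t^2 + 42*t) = (3*c + t)/(t - 6)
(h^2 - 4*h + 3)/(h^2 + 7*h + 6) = (h^2 - 4*h + 3)/(h^2 + 7*h + 6)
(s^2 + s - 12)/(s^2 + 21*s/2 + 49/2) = 2*(s^2 + s - 12)/(2*s^2 + 21*s + 49)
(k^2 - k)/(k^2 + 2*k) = (k - 1)/(k + 2)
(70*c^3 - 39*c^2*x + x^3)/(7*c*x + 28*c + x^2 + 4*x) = (10*c^2 - 7*c*x + x^2)/(x + 4)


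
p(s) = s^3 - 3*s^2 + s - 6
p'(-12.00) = 505.00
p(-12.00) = -2178.00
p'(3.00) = 10.00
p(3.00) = -3.00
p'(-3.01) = 46.24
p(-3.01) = -63.46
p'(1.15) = -1.93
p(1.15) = -7.30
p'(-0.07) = 1.43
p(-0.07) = -6.09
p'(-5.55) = 126.71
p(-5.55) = -274.91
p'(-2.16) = 27.96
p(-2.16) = -32.23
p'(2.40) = 3.88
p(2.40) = -7.06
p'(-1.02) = 10.24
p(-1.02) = -11.20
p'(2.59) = 5.58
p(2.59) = -6.16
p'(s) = 3*s^2 - 6*s + 1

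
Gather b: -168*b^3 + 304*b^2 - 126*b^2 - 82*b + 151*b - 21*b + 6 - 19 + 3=-168*b^3 + 178*b^2 + 48*b - 10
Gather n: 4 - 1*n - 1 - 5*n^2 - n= -5*n^2 - 2*n + 3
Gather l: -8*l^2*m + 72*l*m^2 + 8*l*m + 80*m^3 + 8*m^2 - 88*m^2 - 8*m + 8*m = -8*l^2*m + l*(72*m^2 + 8*m) + 80*m^3 - 80*m^2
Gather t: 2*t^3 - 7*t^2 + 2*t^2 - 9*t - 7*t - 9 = 2*t^3 - 5*t^2 - 16*t - 9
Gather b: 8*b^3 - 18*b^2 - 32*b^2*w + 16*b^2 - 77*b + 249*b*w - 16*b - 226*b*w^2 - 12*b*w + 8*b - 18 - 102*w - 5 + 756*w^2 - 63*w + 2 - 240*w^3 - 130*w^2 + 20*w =8*b^3 + b^2*(-32*w - 2) + b*(-226*w^2 + 237*w - 85) - 240*w^3 + 626*w^2 - 145*w - 21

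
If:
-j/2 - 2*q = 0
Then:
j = -4*q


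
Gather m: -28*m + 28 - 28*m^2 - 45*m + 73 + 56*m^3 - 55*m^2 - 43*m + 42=56*m^3 - 83*m^2 - 116*m + 143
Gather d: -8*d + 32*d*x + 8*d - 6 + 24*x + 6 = 32*d*x + 24*x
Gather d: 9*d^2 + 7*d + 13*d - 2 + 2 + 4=9*d^2 + 20*d + 4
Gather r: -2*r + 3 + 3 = 6 - 2*r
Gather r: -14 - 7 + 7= -14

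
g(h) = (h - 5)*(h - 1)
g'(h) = 2*h - 6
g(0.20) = 3.84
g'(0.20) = -5.60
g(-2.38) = 24.94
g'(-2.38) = -10.76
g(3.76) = -3.42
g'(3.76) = 1.52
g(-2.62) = 27.58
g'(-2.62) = -11.24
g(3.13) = -3.98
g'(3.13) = 0.26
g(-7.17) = 99.43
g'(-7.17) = -20.34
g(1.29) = -1.08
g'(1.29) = -3.42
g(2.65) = -3.88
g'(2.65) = -0.70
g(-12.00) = 221.00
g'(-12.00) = -30.00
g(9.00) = 32.00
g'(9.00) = 12.00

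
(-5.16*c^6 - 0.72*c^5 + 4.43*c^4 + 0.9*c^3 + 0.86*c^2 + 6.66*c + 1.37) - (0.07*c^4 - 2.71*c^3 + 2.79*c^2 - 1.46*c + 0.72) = -5.16*c^6 - 0.72*c^5 + 4.36*c^4 + 3.61*c^3 - 1.93*c^2 + 8.12*c + 0.65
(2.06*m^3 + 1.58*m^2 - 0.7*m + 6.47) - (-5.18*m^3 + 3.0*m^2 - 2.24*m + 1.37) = 7.24*m^3 - 1.42*m^2 + 1.54*m + 5.1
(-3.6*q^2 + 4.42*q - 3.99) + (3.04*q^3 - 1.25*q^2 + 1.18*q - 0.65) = 3.04*q^3 - 4.85*q^2 + 5.6*q - 4.64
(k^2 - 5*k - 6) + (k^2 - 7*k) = 2*k^2 - 12*k - 6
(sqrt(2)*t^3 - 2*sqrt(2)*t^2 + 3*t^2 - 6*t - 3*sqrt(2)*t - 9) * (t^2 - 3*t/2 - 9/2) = sqrt(2)*t^5 - 7*sqrt(2)*t^4/2 + 3*t^4 - 21*t^3/2 - 9*sqrt(2)*t^3/2 - 27*t^2/2 + 27*sqrt(2)*t^2/2 + 27*sqrt(2)*t/2 + 81*t/2 + 81/2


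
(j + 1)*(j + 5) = j^2 + 6*j + 5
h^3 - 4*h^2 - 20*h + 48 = (h - 6)*(h - 2)*(h + 4)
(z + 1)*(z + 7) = z^2 + 8*z + 7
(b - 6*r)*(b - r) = b^2 - 7*b*r + 6*r^2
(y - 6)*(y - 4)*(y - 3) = y^3 - 13*y^2 + 54*y - 72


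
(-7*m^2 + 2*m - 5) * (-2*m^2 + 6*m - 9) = 14*m^4 - 46*m^3 + 85*m^2 - 48*m + 45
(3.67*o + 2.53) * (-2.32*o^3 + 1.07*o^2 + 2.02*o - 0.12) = -8.5144*o^4 - 1.9427*o^3 + 10.1205*o^2 + 4.6702*o - 0.3036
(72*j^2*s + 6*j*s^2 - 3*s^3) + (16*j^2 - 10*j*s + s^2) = 72*j^2*s + 16*j^2 + 6*j*s^2 - 10*j*s - 3*s^3 + s^2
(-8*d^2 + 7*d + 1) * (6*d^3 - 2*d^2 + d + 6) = -48*d^5 + 58*d^4 - 16*d^3 - 43*d^2 + 43*d + 6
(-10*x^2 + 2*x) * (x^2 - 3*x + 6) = -10*x^4 + 32*x^3 - 66*x^2 + 12*x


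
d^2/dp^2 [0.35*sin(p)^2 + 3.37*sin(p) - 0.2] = -3.37*sin(p) + 0.7*cos(2*p)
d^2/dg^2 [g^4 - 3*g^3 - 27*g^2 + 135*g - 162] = 12*g^2 - 18*g - 54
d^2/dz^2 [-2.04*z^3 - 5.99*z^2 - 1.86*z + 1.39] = -12.24*z - 11.98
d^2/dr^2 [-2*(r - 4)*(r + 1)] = -4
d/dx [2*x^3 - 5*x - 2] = 6*x^2 - 5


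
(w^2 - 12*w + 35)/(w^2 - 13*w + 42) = (w - 5)/(w - 6)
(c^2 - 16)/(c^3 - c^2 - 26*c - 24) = (c - 4)/(c^2 - 5*c - 6)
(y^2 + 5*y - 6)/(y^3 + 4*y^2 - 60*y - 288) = (y - 1)/(y^2 - 2*y - 48)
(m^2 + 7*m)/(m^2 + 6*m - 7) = m/(m - 1)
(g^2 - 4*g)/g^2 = (g - 4)/g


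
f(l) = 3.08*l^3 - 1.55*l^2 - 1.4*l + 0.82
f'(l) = 9.24*l^2 - 3.1*l - 1.4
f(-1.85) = -21.40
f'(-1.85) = 35.96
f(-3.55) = -151.54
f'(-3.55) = 126.05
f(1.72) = 9.50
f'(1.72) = 20.60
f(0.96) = 0.77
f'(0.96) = 4.14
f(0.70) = 0.14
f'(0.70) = 0.96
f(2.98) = 64.39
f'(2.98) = 71.42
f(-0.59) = 0.47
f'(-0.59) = 3.65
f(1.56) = 6.56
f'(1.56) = 16.25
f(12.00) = 5083.06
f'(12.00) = 1291.96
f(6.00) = 601.90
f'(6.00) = 312.64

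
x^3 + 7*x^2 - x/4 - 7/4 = (x - 1/2)*(x + 1/2)*(x + 7)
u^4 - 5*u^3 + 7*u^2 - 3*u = u*(u - 3)*(u - 1)^2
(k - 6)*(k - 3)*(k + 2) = k^3 - 7*k^2 + 36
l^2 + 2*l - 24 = (l - 4)*(l + 6)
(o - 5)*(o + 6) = o^2 + o - 30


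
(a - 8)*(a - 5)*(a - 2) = a^3 - 15*a^2 + 66*a - 80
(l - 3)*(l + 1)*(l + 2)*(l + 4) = l^4 + 4*l^3 - 7*l^2 - 34*l - 24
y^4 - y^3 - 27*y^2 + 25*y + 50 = (y - 5)*(y - 2)*(y + 1)*(y + 5)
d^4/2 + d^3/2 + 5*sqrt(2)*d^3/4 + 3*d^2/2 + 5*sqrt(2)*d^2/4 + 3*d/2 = d*(d/2 + 1/2)*(d + sqrt(2))*(d + 3*sqrt(2)/2)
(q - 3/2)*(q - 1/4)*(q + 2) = q^3 + q^2/4 - 25*q/8 + 3/4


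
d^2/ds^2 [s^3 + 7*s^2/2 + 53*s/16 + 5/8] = 6*s + 7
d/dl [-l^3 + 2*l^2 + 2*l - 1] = -3*l^2 + 4*l + 2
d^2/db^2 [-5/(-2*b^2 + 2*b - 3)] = 20*(-2*b^2 + 2*b + 2*(2*b - 1)^2 - 3)/(2*b^2 - 2*b + 3)^3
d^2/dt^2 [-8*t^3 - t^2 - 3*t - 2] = -48*t - 2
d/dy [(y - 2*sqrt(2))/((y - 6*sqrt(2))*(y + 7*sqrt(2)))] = (-y^2 + 4*sqrt(2)*y - 80)/(y^4 + 2*sqrt(2)*y^3 - 166*y^2 - 168*sqrt(2)*y + 7056)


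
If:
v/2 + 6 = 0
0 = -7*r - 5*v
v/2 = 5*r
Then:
No Solution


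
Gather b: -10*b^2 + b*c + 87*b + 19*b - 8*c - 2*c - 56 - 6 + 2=-10*b^2 + b*(c + 106) - 10*c - 60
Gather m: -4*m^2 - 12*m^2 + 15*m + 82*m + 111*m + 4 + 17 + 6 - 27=-16*m^2 + 208*m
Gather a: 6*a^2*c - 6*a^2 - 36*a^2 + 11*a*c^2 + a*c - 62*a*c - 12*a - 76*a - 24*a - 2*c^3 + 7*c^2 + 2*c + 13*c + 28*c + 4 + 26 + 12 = a^2*(6*c - 42) + a*(11*c^2 - 61*c - 112) - 2*c^3 + 7*c^2 + 43*c + 42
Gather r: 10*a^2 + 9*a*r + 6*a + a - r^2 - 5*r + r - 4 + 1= 10*a^2 + 7*a - r^2 + r*(9*a - 4) - 3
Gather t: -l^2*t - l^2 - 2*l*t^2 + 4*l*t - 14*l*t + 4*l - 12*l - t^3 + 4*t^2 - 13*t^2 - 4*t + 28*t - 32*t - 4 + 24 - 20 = -l^2 - 8*l - t^3 + t^2*(-2*l - 9) + t*(-l^2 - 10*l - 8)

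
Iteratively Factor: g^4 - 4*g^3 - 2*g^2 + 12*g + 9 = (g - 3)*(g^3 - g^2 - 5*g - 3) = (g - 3)*(g + 1)*(g^2 - 2*g - 3) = (g - 3)*(g + 1)^2*(g - 3)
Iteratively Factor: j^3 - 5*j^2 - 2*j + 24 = (j + 2)*(j^2 - 7*j + 12) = (j - 4)*(j + 2)*(j - 3)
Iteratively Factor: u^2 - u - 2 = (u + 1)*(u - 2)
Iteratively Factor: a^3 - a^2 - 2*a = (a - 2)*(a^2 + a) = a*(a - 2)*(a + 1)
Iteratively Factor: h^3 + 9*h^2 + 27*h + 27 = (h + 3)*(h^2 + 6*h + 9) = (h + 3)^2*(h + 3)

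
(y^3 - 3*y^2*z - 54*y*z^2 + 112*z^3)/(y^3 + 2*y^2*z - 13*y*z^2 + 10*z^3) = (y^2 - y*z - 56*z^2)/(y^2 + 4*y*z - 5*z^2)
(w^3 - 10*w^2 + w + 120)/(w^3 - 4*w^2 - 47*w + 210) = (w^2 - 5*w - 24)/(w^2 + w - 42)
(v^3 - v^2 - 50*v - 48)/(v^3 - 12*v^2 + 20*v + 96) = (v^2 + 7*v + 6)/(v^2 - 4*v - 12)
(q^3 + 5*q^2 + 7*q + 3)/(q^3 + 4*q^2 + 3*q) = (q + 1)/q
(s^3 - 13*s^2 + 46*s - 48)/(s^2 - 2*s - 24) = (-s^3 + 13*s^2 - 46*s + 48)/(-s^2 + 2*s + 24)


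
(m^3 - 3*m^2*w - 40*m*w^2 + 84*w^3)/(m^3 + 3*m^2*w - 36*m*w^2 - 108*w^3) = (-m^2 + 9*m*w - 14*w^2)/(-m^2 + 3*m*w + 18*w^2)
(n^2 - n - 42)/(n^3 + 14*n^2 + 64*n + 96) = (n - 7)/(n^2 + 8*n + 16)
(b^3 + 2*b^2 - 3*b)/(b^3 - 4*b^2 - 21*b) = (b - 1)/(b - 7)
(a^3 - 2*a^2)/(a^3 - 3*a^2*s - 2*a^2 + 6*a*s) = a/(a - 3*s)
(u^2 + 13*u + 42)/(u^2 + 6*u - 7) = (u + 6)/(u - 1)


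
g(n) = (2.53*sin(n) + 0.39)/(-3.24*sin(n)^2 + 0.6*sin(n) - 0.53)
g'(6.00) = -1.74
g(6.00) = 0.33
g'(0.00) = -5.61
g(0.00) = -0.74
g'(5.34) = 0.10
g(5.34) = 0.53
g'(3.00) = 4.02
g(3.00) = -1.47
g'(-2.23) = -0.10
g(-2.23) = 0.53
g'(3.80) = 0.01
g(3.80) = 0.55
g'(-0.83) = 0.09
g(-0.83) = 0.54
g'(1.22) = 0.35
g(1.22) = -0.98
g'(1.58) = -0.01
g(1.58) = -0.92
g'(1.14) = 0.44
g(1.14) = -1.01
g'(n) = (6.48*sin(n)*cos(n) - 0.6*cos(n))*(2.53*sin(n) + 0.39)/(-3.24*sin(n)^2 + 0.6*sin(n) - 0.53)^2 + 2.53*cos(n)/(-3.24*sin(n)^2 + 0.6*sin(n) - 0.53) = (8.1972*sin(n)^2 + 2.5272*sin(n) - 1.5749)*cos(n)/(10.4976*sin(n)^4 - 3.888*sin(n)^3 + 3.7944*sin(n)^2 - 0.636*sin(n) + 0.2809)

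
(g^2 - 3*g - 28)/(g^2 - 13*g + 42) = (g + 4)/(g - 6)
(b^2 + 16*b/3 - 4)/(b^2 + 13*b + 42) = (b - 2/3)/(b + 7)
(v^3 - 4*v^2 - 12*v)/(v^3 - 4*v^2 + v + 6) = v*(v^2 - 4*v - 12)/(v^3 - 4*v^2 + v + 6)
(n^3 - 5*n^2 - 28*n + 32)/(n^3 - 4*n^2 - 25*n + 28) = (n - 8)/(n - 7)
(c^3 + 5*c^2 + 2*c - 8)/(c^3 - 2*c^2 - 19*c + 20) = (c + 2)/(c - 5)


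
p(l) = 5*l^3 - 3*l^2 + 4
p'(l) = 15*l^2 - 6*l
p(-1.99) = -47.28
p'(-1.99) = 71.34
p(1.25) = 9.08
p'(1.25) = 15.94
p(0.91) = 5.28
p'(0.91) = 6.96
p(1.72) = 20.57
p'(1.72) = 34.06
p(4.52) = 404.44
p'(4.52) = 279.34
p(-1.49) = -19.20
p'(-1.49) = 42.24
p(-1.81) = -35.48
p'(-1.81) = 60.00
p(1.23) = 8.77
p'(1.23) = 15.31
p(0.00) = 4.00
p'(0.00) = 0.00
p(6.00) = 976.00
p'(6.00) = 504.00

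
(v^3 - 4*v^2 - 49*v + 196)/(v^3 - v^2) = (v^3 - 4*v^2 - 49*v + 196)/(v^2*(v - 1))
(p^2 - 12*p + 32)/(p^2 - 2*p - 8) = (p - 8)/(p + 2)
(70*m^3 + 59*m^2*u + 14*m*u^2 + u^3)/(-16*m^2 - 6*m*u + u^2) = (35*m^2 + 12*m*u + u^2)/(-8*m + u)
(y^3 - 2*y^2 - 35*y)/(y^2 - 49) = y*(y + 5)/(y + 7)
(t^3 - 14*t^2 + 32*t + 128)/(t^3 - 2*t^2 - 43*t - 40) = (t^2 - 6*t - 16)/(t^2 + 6*t + 5)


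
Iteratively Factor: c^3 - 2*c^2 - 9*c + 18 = (c - 2)*(c^2 - 9) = (c - 2)*(c + 3)*(c - 3)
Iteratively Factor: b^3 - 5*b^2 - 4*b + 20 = (b - 2)*(b^2 - 3*b - 10) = (b - 5)*(b - 2)*(b + 2)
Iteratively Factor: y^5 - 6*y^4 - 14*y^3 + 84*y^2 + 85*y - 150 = (y + 2)*(y^4 - 8*y^3 + 2*y^2 + 80*y - 75) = (y - 1)*(y + 2)*(y^3 - 7*y^2 - 5*y + 75) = (y - 1)*(y + 2)*(y + 3)*(y^2 - 10*y + 25) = (y - 5)*(y - 1)*(y + 2)*(y + 3)*(y - 5)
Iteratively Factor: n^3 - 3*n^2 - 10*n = (n + 2)*(n^2 - 5*n) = (n - 5)*(n + 2)*(n)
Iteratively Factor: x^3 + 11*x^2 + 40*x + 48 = (x + 4)*(x^2 + 7*x + 12) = (x + 4)^2*(x + 3)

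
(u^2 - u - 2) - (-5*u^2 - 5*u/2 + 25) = 6*u^2 + 3*u/2 - 27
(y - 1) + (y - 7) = 2*y - 8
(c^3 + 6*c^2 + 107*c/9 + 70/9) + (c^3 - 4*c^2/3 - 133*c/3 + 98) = 2*c^3 + 14*c^2/3 - 292*c/9 + 952/9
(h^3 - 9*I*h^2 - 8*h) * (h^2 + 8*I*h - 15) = h^5 - I*h^4 + 49*h^3 + 71*I*h^2 + 120*h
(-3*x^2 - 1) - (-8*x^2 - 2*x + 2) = 5*x^2 + 2*x - 3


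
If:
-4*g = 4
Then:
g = -1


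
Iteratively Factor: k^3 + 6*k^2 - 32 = (k + 4)*(k^2 + 2*k - 8) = (k - 2)*(k + 4)*(k + 4)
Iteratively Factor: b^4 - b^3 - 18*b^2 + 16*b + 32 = (b - 4)*(b^3 + 3*b^2 - 6*b - 8) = (b - 4)*(b + 1)*(b^2 + 2*b - 8) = (b - 4)*(b - 2)*(b + 1)*(b + 4)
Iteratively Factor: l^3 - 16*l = (l + 4)*(l^2 - 4*l) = l*(l + 4)*(l - 4)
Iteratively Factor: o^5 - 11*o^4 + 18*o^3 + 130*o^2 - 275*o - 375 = (o - 5)*(o^4 - 6*o^3 - 12*o^2 + 70*o + 75) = (o - 5)^2*(o^3 - o^2 - 17*o - 15) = (o - 5)^2*(o + 3)*(o^2 - 4*o - 5) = (o - 5)^3*(o + 3)*(o + 1)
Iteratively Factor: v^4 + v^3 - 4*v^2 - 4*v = (v - 2)*(v^3 + 3*v^2 + 2*v) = (v - 2)*(v + 2)*(v^2 + v) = (v - 2)*(v + 1)*(v + 2)*(v)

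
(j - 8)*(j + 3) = j^2 - 5*j - 24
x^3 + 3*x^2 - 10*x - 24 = (x - 3)*(x + 2)*(x + 4)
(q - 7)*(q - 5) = q^2 - 12*q + 35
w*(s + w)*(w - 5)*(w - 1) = s*w^3 - 6*s*w^2 + 5*s*w + w^4 - 6*w^3 + 5*w^2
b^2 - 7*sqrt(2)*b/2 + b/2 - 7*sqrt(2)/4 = (b + 1/2)*(b - 7*sqrt(2)/2)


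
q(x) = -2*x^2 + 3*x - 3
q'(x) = 3 - 4*x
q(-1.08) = -8.57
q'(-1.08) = 7.32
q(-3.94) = -45.87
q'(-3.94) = 18.76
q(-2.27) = -20.12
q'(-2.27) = 12.08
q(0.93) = -1.94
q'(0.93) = -0.72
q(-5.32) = -75.56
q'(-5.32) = 24.28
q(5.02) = -38.34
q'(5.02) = -17.08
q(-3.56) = -39.03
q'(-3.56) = 17.24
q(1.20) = -2.28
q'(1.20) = -1.80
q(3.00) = -12.00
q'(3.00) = -9.00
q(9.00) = -138.00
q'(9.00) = -33.00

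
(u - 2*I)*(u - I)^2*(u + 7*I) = u^4 + 3*I*u^3 + 23*u^2 - 33*I*u - 14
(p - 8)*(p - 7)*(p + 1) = p^3 - 14*p^2 + 41*p + 56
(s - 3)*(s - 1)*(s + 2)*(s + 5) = s^4 + 3*s^3 - 15*s^2 - 19*s + 30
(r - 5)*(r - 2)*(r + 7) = r^3 - 39*r + 70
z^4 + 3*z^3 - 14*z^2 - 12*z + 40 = (z - 2)^2*(z + 2)*(z + 5)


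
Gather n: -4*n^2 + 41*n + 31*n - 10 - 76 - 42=-4*n^2 + 72*n - 128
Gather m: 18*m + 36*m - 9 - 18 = 54*m - 27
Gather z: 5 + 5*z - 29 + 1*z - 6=6*z - 30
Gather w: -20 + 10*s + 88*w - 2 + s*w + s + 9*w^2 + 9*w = 11*s + 9*w^2 + w*(s + 97) - 22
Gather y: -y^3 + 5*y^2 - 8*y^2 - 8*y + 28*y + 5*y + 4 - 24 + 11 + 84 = -y^3 - 3*y^2 + 25*y + 75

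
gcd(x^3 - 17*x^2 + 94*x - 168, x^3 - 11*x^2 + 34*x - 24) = x^2 - 10*x + 24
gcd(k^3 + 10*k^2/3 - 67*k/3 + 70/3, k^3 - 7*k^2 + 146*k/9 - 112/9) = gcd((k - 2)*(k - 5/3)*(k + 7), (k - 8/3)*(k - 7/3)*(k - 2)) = k - 2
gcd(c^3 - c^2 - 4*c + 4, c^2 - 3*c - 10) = c + 2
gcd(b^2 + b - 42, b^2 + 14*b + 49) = b + 7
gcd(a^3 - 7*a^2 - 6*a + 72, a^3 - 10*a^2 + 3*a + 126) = a^2 - 3*a - 18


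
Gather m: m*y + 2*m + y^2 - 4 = m*(y + 2) + y^2 - 4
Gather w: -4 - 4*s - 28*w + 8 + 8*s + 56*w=4*s + 28*w + 4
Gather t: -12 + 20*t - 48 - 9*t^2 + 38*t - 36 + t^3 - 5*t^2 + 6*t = t^3 - 14*t^2 + 64*t - 96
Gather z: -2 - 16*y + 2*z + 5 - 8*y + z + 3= -24*y + 3*z + 6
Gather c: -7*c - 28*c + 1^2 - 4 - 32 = -35*c - 35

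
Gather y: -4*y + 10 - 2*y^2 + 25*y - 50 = -2*y^2 + 21*y - 40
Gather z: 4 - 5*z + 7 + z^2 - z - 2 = z^2 - 6*z + 9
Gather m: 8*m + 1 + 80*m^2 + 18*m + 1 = 80*m^2 + 26*m + 2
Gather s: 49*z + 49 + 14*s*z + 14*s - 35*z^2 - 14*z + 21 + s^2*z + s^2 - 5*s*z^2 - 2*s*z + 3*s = s^2*(z + 1) + s*(-5*z^2 + 12*z + 17) - 35*z^2 + 35*z + 70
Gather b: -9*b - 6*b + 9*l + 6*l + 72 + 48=-15*b + 15*l + 120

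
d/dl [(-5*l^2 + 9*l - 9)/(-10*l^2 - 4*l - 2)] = (55*l^2 - 80*l - 27)/(2*(25*l^4 + 20*l^3 + 14*l^2 + 4*l + 1))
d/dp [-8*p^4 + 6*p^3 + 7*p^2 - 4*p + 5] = -32*p^3 + 18*p^2 + 14*p - 4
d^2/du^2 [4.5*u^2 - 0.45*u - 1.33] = 9.00000000000000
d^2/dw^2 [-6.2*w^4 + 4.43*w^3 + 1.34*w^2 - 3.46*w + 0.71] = -74.4*w^2 + 26.58*w + 2.68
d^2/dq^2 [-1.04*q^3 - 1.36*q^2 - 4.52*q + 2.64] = -6.24*q - 2.72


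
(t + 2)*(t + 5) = t^2 + 7*t + 10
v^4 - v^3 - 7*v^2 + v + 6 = (v - 3)*(v - 1)*(v + 1)*(v + 2)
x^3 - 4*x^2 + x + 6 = (x - 3)*(x - 2)*(x + 1)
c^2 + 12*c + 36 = (c + 6)^2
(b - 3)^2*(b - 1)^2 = b^4 - 8*b^3 + 22*b^2 - 24*b + 9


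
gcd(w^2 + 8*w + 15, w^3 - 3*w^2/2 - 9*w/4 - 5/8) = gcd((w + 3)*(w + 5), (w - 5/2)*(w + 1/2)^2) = 1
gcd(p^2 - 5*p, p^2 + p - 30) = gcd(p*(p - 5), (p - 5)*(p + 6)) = p - 5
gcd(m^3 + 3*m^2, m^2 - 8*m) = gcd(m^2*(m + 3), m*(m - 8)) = m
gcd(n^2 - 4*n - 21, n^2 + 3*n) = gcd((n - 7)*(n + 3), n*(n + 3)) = n + 3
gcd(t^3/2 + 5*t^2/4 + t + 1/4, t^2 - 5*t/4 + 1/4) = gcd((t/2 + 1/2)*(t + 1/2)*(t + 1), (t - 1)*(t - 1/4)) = 1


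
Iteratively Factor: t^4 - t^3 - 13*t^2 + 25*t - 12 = (t - 1)*(t^3 - 13*t + 12) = (t - 3)*(t - 1)*(t^2 + 3*t - 4) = (t - 3)*(t - 1)^2*(t + 4)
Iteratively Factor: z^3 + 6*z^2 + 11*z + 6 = (z + 1)*(z^2 + 5*z + 6) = (z + 1)*(z + 2)*(z + 3)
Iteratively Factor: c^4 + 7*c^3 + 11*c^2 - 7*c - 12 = (c + 1)*(c^3 + 6*c^2 + 5*c - 12) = (c - 1)*(c + 1)*(c^2 + 7*c + 12) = (c - 1)*(c + 1)*(c + 3)*(c + 4)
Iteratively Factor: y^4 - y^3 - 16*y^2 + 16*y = (y + 4)*(y^3 - 5*y^2 + 4*y) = (y - 1)*(y + 4)*(y^2 - 4*y) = y*(y - 1)*(y + 4)*(y - 4)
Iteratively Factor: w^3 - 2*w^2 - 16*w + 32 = (w - 2)*(w^2 - 16) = (w - 4)*(w - 2)*(w + 4)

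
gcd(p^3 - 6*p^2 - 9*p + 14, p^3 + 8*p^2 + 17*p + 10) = p + 2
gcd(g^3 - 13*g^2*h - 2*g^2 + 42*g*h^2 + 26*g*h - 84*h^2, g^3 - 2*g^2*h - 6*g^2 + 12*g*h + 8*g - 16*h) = g - 2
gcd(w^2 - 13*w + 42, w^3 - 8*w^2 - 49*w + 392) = w - 7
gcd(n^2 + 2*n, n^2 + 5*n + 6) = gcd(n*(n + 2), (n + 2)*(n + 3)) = n + 2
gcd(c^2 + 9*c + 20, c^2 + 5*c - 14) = 1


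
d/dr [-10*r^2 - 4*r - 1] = -20*r - 4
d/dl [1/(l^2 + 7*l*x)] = (-2*l - 7*x)/(l^2*(l + 7*x)^2)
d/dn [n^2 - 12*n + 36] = 2*n - 12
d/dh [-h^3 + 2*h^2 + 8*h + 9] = -3*h^2 + 4*h + 8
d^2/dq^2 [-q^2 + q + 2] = -2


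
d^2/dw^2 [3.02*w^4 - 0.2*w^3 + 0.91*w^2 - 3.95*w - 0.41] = 36.24*w^2 - 1.2*w + 1.82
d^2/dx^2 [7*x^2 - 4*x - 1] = 14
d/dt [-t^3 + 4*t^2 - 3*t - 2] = -3*t^2 + 8*t - 3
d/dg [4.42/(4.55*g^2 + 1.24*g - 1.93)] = (-40.222*g - 5.4808)/(4.55*g^2 + 1.24*g - 1.93)^2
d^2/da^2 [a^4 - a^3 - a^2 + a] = 12*a^2 - 6*a - 2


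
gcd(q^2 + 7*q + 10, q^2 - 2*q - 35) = q + 5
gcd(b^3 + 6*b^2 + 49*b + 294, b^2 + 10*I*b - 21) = b + 7*I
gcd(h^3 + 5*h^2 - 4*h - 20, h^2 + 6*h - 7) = 1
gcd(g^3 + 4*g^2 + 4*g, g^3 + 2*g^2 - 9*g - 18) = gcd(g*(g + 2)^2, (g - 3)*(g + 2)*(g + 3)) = g + 2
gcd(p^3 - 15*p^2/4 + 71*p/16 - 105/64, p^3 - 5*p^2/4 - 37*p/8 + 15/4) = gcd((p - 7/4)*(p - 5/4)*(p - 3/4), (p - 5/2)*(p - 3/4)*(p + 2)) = p - 3/4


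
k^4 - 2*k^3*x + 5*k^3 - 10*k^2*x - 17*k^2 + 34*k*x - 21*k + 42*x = (k - 3)*(k + 1)*(k + 7)*(k - 2*x)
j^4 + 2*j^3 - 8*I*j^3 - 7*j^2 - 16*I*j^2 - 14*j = j*(j + 2)*(j - 7*I)*(j - I)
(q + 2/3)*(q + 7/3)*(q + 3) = q^3 + 6*q^2 + 95*q/9 + 14/3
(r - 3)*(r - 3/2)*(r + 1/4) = r^3 - 17*r^2/4 + 27*r/8 + 9/8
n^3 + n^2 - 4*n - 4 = (n - 2)*(n + 1)*(n + 2)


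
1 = 1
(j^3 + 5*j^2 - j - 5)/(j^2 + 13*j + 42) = (j^3 + 5*j^2 - j - 5)/(j^2 + 13*j + 42)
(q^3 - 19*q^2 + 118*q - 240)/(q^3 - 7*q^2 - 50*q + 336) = (q - 5)/(q + 7)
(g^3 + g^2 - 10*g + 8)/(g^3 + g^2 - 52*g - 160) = (g^2 - 3*g + 2)/(g^2 - 3*g - 40)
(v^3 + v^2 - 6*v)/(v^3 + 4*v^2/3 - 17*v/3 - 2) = 3*v/(3*v + 1)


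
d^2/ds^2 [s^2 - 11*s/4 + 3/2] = 2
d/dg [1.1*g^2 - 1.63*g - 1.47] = 2.2*g - 1.63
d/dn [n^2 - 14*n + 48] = 2*n - 14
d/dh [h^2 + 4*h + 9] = 2*h + 4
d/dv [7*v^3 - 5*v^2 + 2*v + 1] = 21*v^2 - 10*v + 2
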